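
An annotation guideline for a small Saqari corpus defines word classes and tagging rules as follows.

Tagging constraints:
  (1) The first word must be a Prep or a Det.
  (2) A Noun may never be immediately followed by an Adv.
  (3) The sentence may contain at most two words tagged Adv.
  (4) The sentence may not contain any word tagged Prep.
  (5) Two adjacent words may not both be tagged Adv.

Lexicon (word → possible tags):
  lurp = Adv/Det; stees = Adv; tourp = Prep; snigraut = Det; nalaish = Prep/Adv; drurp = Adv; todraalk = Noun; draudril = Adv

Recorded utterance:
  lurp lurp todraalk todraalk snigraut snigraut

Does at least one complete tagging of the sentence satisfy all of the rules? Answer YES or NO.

Candidates per position — 1:lurp {Adv,Det}; 2:lurp {Adv,Det}; 3:todraalk {Noun}; 4:todraalk {Noun}; 5:snigraut {Det}; 6:snigraut {Det}.
One satisfying assignment: Det Det Noun Noun Det Det.
Check: rule 1 holds; rule 2 holds; rule 3 holds; rule 4 holds; rule 5 holds.

YES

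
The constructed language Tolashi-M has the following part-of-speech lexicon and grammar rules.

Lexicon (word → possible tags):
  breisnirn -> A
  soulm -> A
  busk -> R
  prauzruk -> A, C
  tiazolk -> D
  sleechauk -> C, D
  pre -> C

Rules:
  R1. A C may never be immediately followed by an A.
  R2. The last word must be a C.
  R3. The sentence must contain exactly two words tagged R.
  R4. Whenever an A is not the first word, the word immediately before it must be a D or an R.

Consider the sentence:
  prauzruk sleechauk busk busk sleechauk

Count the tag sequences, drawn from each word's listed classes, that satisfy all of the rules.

Candidates per position — 1:prauzruk {A,C}; 2:sleechauk {C,D}; 3:busk {R}; 4:busk {R}; 5:sleechauk {C,D}.
There are 8 candidate sequences in total.
The sequences that satisfy every rule: A C R R C; A D R R C; C C R R C; C D R R C.
Count = 4.

4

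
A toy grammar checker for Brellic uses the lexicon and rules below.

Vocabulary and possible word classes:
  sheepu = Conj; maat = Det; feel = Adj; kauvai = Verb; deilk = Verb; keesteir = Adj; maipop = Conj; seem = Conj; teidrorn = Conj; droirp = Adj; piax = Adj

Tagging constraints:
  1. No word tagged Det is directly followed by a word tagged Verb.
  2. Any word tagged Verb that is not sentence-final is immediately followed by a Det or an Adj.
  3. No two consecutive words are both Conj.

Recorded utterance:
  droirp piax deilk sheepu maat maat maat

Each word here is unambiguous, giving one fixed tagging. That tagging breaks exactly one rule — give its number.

Fixed tagging: Adj Adj Verb Conj Det Det Det.
Applying the rules: R1 ✓, R2 ✗, R3 ✓.
Only rule 2 fails.

2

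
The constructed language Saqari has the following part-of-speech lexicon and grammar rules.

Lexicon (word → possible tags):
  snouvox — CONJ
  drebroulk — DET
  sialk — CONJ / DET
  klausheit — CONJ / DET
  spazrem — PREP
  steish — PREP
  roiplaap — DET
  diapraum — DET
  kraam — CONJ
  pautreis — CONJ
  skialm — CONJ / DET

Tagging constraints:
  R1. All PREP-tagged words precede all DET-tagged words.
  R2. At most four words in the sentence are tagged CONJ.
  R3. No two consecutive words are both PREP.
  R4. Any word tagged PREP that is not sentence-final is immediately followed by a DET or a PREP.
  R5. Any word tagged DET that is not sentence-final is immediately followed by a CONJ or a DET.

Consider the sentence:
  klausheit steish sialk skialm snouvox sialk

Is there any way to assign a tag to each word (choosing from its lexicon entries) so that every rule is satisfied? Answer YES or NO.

YES

Candidates per position — 1:klausheit {CONJ,DET}; 2:steish {PREP}; 3:sialk {CONJ,DET}; 4:skialm {CONJ,DET}; 5:snouvox {CONJ}; 6:sialk {CONJ,DET}.
One satisfying assignment: CONJ PREP DET DET CONJ DET.
Check: rule 1 ✓; rule 2 ✓; rule 3 ✓; rule 4 ✓; rule 5 ✓.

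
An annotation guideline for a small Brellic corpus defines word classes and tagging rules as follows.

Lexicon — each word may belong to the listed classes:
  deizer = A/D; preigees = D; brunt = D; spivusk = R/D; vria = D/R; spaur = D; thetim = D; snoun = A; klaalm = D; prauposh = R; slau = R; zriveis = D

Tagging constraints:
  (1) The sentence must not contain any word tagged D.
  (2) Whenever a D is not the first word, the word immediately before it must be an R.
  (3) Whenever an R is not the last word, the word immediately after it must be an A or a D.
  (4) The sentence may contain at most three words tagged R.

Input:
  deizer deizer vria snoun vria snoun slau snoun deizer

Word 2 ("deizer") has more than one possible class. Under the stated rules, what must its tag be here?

A

Candidates per position — 1:deizer {A,D}; 2:deizer {A,D}; 3:vria {D,R}; 4:snoun {A}; 5:vria {D,R}; 6:snoun {A}; 7:slau {R}; 8:snoun {A}; 9:deizer {A,D}.
Position 1: tagging it D would leave rule 1 unsatisfiable, so it must be A.
Position 2: tagging it D would leave rule 1 unsatisfiable, so it must be A.
Position 3: tagging it D would leave rule 1 unsatisfiable, so it must be R.
Position 5: tagging it D would leave rule 1 unsatisfiable, so it must be R.
Position 9: tagging it D would leave rule 1 unsatisfiable, so it must be A.
So the tagging must be: A A R A R A R A A.
Rule-by-rule: rule 1 ✓; rule 2 ✓; rule 3 ✓; rule 4 ✓.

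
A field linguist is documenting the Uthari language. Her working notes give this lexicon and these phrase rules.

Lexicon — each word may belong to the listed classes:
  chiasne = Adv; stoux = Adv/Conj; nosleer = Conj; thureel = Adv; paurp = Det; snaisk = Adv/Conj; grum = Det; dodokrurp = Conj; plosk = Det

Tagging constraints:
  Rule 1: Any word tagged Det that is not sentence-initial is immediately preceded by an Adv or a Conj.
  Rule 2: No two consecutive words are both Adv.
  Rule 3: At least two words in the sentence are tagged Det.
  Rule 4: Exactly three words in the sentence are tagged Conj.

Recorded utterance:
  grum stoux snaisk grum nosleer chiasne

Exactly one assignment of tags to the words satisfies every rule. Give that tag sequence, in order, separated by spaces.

Det Conj Conj Det Conj Adv

Candidates per position — 1:grum {Det}; 2:stoux {Adv,Conj}; 3:snaisk {Adv,Conj}; 4:grum {Det}; 5:nosleer {Conj}; 6:chiasne {Adv}.
At position 2, choosing Adv makes rule 4 impossible to satisfy; hence Conj.
At position 3, choosing Adv makes rule 4 impossible to satisfy; hence Conj.
That leaves exactly one tagging: Det Conj Conj Det Conj Adv.
Check: rule 1 satisfied; rule 2 satisfied; rule 3 satisfied; rule 4 satisfied.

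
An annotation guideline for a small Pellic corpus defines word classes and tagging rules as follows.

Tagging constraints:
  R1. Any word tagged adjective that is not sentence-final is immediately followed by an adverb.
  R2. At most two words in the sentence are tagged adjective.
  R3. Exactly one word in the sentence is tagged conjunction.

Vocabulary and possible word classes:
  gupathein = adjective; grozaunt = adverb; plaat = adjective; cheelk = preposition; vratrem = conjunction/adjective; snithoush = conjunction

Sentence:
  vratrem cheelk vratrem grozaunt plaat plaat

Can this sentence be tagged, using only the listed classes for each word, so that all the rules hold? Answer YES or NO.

NO

Candidates per position — 1:vratrem {conjunction,adjective}; 2:cheelk {preposition}; 3:vratrem {conjunction,adjective}; 4:grozaunt {adverb}; 5:plaat {adjective}; 6:plaat {adjective}.
Rule 1 cannot be satisfied by any choice of tags from the lexicon.
So there is no consistent tagging.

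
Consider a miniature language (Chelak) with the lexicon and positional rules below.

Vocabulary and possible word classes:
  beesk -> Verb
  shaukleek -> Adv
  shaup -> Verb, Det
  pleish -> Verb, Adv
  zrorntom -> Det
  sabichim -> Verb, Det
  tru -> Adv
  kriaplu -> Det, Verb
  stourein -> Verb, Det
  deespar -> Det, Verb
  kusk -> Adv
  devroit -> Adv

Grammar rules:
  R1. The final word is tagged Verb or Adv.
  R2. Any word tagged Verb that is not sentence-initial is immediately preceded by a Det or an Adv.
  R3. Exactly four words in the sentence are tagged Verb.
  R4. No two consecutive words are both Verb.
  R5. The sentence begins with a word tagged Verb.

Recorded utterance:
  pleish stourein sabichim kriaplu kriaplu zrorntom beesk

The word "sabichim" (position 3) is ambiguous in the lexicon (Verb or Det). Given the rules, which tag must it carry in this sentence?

Candidates per position — 1:pleish {Verb,Adv}; 2:stourein {Verb,Det}; 3:sabichim {Verb,Det}; 4:kriaplu {Det,Verb}; 5:kriaplu {Det,Verb}; 6:zrorntom {Det}; 7:beesk {Verb}.
Position 1: tagging it Adv would leave rule 5 unsatisfiable, so it must be Verb.
Position 2: tagging it Verb would leave rule 2 unsatisfiable, so it must be Det.
Position 3: the remaining choice is settled jointly with positions 4, 5 — only Verb at position 3 is part of a tagging that satisfies every rule.
That leaves exactly one tagging: Verb Det Verb Det Verb Det Verb.
Checking: rule 1 satisfied; rule 2 satisfied; rule 3 satisfied; rule 4 satisfied; rule 5 satisfied.

Verb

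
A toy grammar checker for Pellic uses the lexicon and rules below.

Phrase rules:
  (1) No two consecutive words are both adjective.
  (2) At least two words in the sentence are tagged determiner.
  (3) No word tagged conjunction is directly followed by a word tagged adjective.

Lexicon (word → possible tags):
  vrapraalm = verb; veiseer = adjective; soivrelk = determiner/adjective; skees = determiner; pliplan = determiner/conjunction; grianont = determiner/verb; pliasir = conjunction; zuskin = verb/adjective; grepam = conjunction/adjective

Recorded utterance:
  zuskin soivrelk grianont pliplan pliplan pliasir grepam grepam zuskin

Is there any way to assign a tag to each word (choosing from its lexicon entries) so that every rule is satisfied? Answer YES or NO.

YES

Candidates per position — 1:zuskin {verb,adjective}; 2:soivrelk {determiner,adjective}; 3:grianont {determiner,verb}; 4:pliplan {determiner,conjunction}; 5:pliplan {determiner,conjunction}; 6:pliasir {conjunction}; 7:grepam {conjunction,adjective}; 8:grepam {conjunction,adjective}; 9:zuskin {verb,adjective}.
One satisfying assignment: verb determiner determiner determiner determiner conjunction conjunction conjunction verb.
Checking: rule 1 satisfied; rule 2 satisfied; rule 3 satisfied.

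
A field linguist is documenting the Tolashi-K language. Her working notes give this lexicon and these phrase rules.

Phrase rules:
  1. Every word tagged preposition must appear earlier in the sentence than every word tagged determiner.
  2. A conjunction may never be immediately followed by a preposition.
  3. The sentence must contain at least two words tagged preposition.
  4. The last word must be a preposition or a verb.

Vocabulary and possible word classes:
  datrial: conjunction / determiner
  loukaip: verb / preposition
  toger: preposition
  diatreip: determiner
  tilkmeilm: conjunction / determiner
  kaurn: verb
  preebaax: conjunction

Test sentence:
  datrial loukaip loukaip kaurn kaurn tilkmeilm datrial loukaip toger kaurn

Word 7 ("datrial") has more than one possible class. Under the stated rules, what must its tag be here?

Candidates per position — 1:datrial {conjunction,determiner}; 2:loukaip {verb,preposition}; 3:loukaip {verb,preposition}; 4:kaurn {verb}; 5:kaurn {verb}; 6:tilkmeilm {conjunction,determiner}; 7:datrial {conjunction,determiner}; 8:loukaip {verb,preposition}; 9:toger {preposition}; 10:kaurn {verb}.
Word 1 cannot be determiner — rule 1 would then fail for every completion. It is conjunction.
Word 2 cannot be preposition — rule 2 would then fail for every completion. It is verb.
Word 6 cannot be determiner — rule 1 would then fail for every completion. It is conjunction.
Word 7 cannot be determiner — rule 1 would then fail for every completion. It is conjunction.
Word 8 cannot be preposition — rule 2 would then fail for every completion. It is verb.
Word 3 cannot be verb — rule 3 would then fail for every completion. It is preposition.
The only consistent sequence is: conjunction verb preposition verb verb conjunction conjunction verb preposition verb.
Check: rule 1 ✓; rule 2 ✓; rule 3 ✓; rule 4 ✓.

conjunction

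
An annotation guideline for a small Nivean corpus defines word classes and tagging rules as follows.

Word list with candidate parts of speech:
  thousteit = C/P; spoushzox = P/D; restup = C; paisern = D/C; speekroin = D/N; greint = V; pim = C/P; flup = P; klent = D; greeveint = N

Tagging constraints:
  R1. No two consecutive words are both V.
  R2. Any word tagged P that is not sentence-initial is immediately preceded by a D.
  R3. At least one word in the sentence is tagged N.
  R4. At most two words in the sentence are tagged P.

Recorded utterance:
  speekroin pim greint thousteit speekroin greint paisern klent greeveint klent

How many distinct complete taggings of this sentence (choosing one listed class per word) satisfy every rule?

12

Candidates per position — 1:speekroin {D,N}; 2:pim {C,P}; 3:greint {V}; 4:thousteit {C,P}; 5:speekroin {D,N}; 6:greint {V}; 7:paisern {D,C}; 8:klent {D}; 9:greeveint {N}; 10:klent {D}.
There are 32 candidate sequences in total.
Checking each against the rules leaves 12 sequences.
Count = 12.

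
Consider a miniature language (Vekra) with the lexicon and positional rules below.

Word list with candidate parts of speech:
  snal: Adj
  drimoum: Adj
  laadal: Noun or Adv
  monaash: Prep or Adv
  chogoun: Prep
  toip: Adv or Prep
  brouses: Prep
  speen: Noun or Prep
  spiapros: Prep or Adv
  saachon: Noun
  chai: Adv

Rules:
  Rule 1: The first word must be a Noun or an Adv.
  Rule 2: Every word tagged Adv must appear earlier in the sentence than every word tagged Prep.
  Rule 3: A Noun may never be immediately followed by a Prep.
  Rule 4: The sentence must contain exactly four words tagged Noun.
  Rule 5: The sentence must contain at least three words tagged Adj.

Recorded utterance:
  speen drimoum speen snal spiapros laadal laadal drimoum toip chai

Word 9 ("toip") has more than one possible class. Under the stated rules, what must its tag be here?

Adv

Candidates per position — 1:speen {Noun,Prep}; 2:drimoum {Adj}; 3:speen {Noun,Prep}; 4:snal {Adj}; 5:spiapros {Prep,Adv}; 6:laadal {Noun,Adv}; 7:laadal {Noun,Adv}; 8:drimoum {Adj}; 9:toip {Adv,Prep}; 10:chai {Adv}.
If word 1 were Prep, no tagging could satisfy rule 1; so word 1 is Noun.
If word 3 were Prep, no tagging could satisfy rule 2; so word 3 is Noun.
If word 5 were Prep, no tagging could satisfy rule 2; so word 5 is Adv.
If word 6 were Adv, no tagging could satisfy rule 4; so word 6 is Noun.
If word 7 were Adv, no tagging could satisfy rule 4; so word 7 is Noun.
If word 9 were Prep, no tagging could satisfy rule 2; so word 9 is Adv.
That leaves exactly one tagging: Noun Adj Noun Adj Adv Noun Noun Adj Adv Adv.
Verifying each rule — rule 1 satisfied; rule 2 satisfied; rule 3 satisfied; rule 4 satisfied; rule 5 satisfied.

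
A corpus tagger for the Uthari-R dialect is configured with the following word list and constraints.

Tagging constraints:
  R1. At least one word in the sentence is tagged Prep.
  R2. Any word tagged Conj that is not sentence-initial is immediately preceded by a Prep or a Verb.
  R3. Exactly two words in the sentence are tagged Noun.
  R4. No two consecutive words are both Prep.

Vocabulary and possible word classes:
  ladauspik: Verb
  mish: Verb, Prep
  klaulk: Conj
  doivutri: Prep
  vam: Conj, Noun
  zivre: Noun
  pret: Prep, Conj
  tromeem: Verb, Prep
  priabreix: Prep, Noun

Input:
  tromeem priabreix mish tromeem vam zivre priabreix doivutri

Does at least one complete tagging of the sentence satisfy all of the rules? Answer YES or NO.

Candidates per position — 1:tromeem {Verb,Prep}; 2:priabreix {Prep,Noun}; 3:mish {Verb,Prep}; 4:tromeem {Verb,Prep}; 5:vam {Conj,Noun}; 6:zivre {Noun}; 7:priabreix {Prep,Noun}; 8:doivutri {Prep}.
One satisfying assignment: Verb Prep Verb Prep Conj Noun Noun Prep.
Checking: rule 1 ✓; rule 2 ✓; rule 3 ✓; rule 4 ✓.

YES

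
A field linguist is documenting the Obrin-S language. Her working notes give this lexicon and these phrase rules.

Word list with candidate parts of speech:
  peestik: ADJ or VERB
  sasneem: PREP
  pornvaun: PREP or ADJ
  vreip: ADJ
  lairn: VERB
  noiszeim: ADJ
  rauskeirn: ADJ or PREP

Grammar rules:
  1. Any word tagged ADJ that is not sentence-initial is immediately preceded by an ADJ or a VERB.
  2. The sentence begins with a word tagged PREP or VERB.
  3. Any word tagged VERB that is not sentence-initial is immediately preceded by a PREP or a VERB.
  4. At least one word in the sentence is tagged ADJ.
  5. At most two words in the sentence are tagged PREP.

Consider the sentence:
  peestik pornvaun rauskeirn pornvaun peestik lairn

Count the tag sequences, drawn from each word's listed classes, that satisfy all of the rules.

2

Candidates per position — 1:peestik {ADJ,VERB}; 2:pornvaun {PREP,ADJ}; 3:rauskeirn {ADJ,PREP}; 4:pornvaun {PREP,ADJ}; 5:peestik {ADJ,VERB}; 6:lairn {VERB}.
There are 32 candidate sequences in total.
The sequences that satisfy every rule: VERB ADJ ADJ PREP VERB VERB; VERB ADJ PREP PREP VERB VERB.
Count = 2.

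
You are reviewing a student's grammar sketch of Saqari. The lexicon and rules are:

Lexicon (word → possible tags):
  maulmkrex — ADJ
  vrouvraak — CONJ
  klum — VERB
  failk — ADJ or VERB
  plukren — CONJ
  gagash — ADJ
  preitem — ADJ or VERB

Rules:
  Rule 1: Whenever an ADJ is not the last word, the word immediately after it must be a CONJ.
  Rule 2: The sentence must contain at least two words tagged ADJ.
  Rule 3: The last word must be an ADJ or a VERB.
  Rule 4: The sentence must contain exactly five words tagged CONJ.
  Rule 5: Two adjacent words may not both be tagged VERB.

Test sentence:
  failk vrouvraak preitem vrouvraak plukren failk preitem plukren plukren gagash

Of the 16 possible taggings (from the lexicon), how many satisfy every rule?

4

Candidates per position — 1:failk {ADJ,VERB}; 2:vrouvraak {CONJ}; 3:preitem {ADJ,VERB}; 4:vrouvraak {CONJ}; 5:plukren {CONJ}; 6:failk {ADJ,VERB}; 7:preitem {ADJ,VERB}; 8:plukren {CONJ}; 9:plukren {CONJ}; 10:gagash {ADJ}.
There are 16 candidate sequences in total.
The sequences that satisfy every rule: ADJ CONJ ADJ CONJ CONJ VERB ADJ CONJ CONJ ADJ; ADJ CONJ VERB CONJ CONJ VERB ADJ CONJ CONJ ADJ; VERB CONJ ADJ CONJ CONJ VERB ADJ CONJ CONJ ADJ; VERB CONJ VERB CONJ CONJ VERB ADJ CONJ CONJ ADJ.
Count = 4.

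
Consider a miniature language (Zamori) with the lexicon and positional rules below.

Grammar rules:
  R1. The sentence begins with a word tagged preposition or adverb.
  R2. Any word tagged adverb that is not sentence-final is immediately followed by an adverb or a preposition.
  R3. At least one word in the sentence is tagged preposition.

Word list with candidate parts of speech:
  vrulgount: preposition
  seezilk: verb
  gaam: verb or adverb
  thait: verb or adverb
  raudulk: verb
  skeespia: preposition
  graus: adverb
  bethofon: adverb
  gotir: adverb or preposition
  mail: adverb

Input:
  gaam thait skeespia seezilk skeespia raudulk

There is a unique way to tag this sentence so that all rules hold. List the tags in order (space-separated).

adverb adverb preposition verb preposition verb

Candidates per position — 1:gaam {verb,adverb}; 2:thait {verb,adverb}; 3:skeespia {preposition}; 4:seezilk {verb}; 5:skeespia {preposition}; 6:raudulk {verb}.
At position 1, choosing verb makes rule 1 impossible to satisfy; hence adverb.
At position 2, choosing verb makes rule 2 impossible to satisfy; hence adverb.
The unique satisfying tagging is: adverb adverb preposition verb preposition verb.
Verifying each rule — rule 1 ok; rule 2 ok; rule 3 ok.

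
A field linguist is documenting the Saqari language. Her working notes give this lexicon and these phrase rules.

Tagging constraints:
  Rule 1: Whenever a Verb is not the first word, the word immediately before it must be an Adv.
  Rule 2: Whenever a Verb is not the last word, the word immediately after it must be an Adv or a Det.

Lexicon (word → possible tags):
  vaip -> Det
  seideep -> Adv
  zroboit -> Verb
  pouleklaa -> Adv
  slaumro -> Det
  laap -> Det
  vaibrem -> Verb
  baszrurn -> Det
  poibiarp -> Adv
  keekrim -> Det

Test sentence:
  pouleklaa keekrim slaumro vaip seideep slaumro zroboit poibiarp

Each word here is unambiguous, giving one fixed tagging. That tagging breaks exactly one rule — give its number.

1

Fixed tagging: Adv Det Det Det Adv Det Verb Adv.
Rule check: R1 ✗, R2 ✓.
Only rule 1 fails.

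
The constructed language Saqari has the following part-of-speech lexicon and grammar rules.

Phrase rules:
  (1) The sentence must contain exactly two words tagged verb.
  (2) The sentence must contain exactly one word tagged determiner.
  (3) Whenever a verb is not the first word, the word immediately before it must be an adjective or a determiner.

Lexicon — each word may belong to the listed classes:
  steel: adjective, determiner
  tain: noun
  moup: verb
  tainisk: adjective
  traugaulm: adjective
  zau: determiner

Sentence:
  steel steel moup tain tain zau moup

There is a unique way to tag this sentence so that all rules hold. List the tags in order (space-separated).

adjective adjective verb noun noun determiner verb

Candidates per position — 1:steel {adjective,determiner}; 2:steel {adjective,determiner}; 3:moup {verb}; 4:tain {noun}; 5:tain {noun}; 6:zau {determiner}; 7:moup {verb}.
Position 1: tagging it determiner would leave rule 2 unsatisfiable, so it must be adjective.
Position 2: tagging it determiner would leave rule 2 unsatisfiable, so it must be adjective.
That leaves exactly one tagging: adjective adjective verb noun noun determiner verb.
Checking: rule 1 ✓; rule 2 ✓; rule 3 ✓.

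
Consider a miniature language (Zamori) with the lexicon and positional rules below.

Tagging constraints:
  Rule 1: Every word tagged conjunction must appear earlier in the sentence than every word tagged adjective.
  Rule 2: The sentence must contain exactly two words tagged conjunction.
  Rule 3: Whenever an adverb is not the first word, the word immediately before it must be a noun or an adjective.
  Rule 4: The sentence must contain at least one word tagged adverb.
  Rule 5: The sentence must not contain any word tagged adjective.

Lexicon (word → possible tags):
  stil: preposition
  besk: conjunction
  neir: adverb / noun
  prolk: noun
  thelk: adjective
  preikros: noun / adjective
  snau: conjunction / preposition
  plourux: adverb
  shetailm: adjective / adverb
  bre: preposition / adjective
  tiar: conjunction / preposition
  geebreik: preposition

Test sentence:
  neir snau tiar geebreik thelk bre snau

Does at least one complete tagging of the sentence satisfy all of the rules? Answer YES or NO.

NO

Candidates per position — 1:neir {adverb,noun}; 2:snau {conjunction,preposition}; 3:tiar {conjunction,preposition}; 4:geebreik {preposition}; 5:thelk {adjective}; 6:bre {preposition,adjective}; 7:snau {conjunction,preposition}.
Rule 5 cannot be satisfied by any choice of tags from the lexicon.
So there is no consistent tagging.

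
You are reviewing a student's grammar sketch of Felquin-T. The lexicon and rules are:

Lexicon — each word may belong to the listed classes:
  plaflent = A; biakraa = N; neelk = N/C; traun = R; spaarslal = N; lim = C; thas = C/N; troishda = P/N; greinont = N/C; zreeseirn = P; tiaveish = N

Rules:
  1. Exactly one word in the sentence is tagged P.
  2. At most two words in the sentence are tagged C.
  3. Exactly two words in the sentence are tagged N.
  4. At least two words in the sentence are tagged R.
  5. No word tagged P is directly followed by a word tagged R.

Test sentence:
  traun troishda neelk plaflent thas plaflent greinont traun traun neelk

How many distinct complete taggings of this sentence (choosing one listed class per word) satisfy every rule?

Candidates per position — 1:traun {R}; 2:troishda {P,N}; 3:neelk {N,C}; 4:plaflent {A}; 5:thas {C,N}; 6:plaflent {A}; 7:greinont {N,C}; 8:traun {R}; 9:traun {R}; 10:neelk {N,C}.
There are 32 candidate sequences in total.
Checking each against the rules leaves 6 sequences.
Count = 6.

6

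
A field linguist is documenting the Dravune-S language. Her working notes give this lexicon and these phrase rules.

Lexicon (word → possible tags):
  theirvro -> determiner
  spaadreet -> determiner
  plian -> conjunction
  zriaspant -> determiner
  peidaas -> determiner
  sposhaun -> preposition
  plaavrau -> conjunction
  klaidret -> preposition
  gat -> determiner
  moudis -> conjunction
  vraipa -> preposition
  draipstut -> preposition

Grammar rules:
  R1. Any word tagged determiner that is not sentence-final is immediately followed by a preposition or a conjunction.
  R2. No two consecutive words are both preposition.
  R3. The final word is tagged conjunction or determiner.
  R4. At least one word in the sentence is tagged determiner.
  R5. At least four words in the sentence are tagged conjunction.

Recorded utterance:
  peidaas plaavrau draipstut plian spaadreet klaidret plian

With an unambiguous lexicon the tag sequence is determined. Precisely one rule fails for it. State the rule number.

Fixed tagging: determiner conjunction preposition conjunction determiner preposition conjunction.
Checking each rule: R1 ok, R2 ok, R3 ok, R4 ok, R5 fails.
Only rule 5 fails.

5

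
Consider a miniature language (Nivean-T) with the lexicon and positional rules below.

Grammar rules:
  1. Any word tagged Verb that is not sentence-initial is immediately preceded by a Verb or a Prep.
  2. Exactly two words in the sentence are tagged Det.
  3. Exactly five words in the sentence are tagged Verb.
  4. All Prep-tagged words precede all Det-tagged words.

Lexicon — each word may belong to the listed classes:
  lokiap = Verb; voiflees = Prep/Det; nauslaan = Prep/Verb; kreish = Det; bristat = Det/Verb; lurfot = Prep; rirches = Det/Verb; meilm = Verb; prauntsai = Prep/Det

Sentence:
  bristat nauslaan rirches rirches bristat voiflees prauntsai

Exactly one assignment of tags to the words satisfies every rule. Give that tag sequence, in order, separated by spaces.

Verb Verb Verb Verb Verb Det Det

Candidates per position — 1:bristat {Det,Verb}; 2:nauslaan {Prep,Verb}; 3:rirches {Det,Verb}; 4:rirches {Det,Verb}; 5:bristat {Det,Verb}; 6:voiflees {Prep,Det}; 7:prauntsai {Prep,Det}.
Position 1: tagging it Det would leave rule 3 unsatisfiable, so it must be Verb.
Position 2: tagging it Prep would leave rule 3 unsatisfiable, so it must be Verb.
Position 3: tagging it Det would leave rule 3 unsatisfiable, so it must be Verb.
Position 4: tagging it Det would leave rule 3 unsatisfiable, so it must be Verb.
Position 5: tagging it Det would leave rule 3 unsatisfiable, so it must be Verb.
Position 6: tagging it Prep would leave rule 2 unsatisfiable, so it must be Det.
Position 7: tagging it Prep would leave rule 2 unsatisfiable, so it must be Det.
That leaves exactly one tagging: Verb Verb Verb Verb Verb Det Det.
Verifying each rule — rule 1 ✓; rule 2 ✓; rule 3 ✓; rule 4 ✓.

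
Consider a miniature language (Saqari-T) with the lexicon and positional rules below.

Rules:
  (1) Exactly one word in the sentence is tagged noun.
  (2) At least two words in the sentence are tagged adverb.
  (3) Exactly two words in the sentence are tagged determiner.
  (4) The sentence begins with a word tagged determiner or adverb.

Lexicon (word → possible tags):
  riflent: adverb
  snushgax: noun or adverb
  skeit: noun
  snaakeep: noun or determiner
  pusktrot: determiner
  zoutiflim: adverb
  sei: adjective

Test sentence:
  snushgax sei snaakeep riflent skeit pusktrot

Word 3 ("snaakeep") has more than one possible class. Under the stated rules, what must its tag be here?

determiner

Candidates per position — 1:snushgax {noun,adverb}; 2:sei {adjective}; 3:snaakeep {noun,determiner}; 4:riflent {adverb}; 5:skeit {noun}; 6:pusktrot {determiner}.
Position 1: tagging it noun would leave rule 1 unsatisfiable, so it must be adverb.
Position 3: tagging it noun would leave rule 1 unsatisfiable, so it must be determiner.
The unique satisfying tagging is: adverb adjective determiner adverb noun determiner.
Verifying each rule — rule 1 holds; rule 2 holds; rule 3 holds; rule 4 holds.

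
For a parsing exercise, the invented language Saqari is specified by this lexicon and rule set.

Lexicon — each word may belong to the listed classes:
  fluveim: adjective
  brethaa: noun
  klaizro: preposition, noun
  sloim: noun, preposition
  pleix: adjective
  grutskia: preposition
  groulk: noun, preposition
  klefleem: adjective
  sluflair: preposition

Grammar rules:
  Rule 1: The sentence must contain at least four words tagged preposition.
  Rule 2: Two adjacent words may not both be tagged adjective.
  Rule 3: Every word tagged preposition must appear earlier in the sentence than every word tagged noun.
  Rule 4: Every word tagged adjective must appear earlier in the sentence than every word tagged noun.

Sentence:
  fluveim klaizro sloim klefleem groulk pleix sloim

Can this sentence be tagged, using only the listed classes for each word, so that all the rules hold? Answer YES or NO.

Candidates per position — 1:fluveim {adjective}; 2:klaizro {preposition,noun}; 3:sloim {noun,preposition}; 4:klefleem {adjective}; 5:groulk {noun,preposition}; 6:pleix {adjective}; 7:sloim {noun,preposition}.
One satisfying assignment: adjective preposition preposition adjective preposition adjective preposition.
Rule-by-rule: rule 1 ✓; rule 2 ✓; rule 3 ✓; rule 4 ✓.

YES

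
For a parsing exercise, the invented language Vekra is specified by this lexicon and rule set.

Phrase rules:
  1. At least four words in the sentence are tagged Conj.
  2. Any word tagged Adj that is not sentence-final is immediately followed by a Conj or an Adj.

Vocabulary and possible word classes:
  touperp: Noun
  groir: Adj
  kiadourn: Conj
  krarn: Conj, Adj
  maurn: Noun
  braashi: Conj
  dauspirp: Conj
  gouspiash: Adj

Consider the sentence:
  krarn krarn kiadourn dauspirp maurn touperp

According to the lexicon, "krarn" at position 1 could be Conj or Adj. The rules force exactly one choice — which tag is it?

Candidates per position — 1:krarn {Conj,Adj}; 2:krarn {Conj,Adj}; 3:kiadourn {Conj}; 4:dauspirp {Conj}; 5:maurn {Noun}; 6:touperp {Noun}.
Position 1: tagging it Adj would leave rule 1 unsatisfiable, so it must be Conj.
Position 2: tagging it Adj would leave rule 1 unsatisfiable, so it must be Conj.
So the tagging must be: Conj Conj Conj Conj Noun Noun.
Checking: rule 1 ✓; rule 2 ✓.

Conj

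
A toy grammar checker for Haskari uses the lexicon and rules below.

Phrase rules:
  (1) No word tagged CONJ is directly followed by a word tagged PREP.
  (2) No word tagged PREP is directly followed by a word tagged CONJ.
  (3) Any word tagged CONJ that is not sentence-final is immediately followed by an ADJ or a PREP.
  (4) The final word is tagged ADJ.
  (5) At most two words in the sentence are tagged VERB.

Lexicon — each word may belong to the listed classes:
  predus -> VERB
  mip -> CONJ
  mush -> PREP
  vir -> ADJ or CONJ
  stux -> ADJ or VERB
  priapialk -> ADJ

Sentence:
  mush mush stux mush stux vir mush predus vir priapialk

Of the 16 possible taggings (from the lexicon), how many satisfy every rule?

Candidates per position — 1:mush {PREP}; 2:mush {PREP}; 3:stux {ADJ,VERB}; 4:mush {PREP}; 5:stux {ADJ,VERB}; 6:vir {ADJ,CONJ}; 7:mush {PREP}; 8:predus {VERB}; 9:vir {ADJ,CONJ}; 10:priapialk {ADJ}.
There are 16 candidate sequences in total.
Checking each against the rules leaves 6 sequences.
Count = 6.

6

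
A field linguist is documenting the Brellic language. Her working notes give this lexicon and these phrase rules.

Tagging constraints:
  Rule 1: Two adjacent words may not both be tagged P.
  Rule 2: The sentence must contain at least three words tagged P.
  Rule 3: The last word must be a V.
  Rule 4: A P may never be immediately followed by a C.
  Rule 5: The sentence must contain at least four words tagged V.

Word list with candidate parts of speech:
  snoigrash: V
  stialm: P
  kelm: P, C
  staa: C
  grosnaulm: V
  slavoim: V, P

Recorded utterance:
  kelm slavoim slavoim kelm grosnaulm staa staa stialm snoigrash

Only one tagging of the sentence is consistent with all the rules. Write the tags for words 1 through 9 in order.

Candidates per position — 1:kelm {P,C}; 2:slavoim {V,P}; 3:slavoim {V,P}; 4:kelm {P,C}; 5:grosnaulm {V}; 6:staa {C}; 7:staa {C}; 8:stialm {P}; 9:snoigrash {V}.
If word 2 were P, no tagging could satisfy rule 5; so word 2 is V.
If word 3 were P, no tagging could satisfy rule 5; so word 3 is V.
If word 4 were C, no tagging could satisfy rule 2; so word 4 is P.
If word 1 were C, no tagging could satisfy rule 2; so word 1 is P.
So the tagging must be: P V V P V C C P V.
Check: rule 1 satisfied; rule 2 satisfied; rule 3 satisfied; rule 4 satisfied; rule 5 satisfied.

P V V P V C C P V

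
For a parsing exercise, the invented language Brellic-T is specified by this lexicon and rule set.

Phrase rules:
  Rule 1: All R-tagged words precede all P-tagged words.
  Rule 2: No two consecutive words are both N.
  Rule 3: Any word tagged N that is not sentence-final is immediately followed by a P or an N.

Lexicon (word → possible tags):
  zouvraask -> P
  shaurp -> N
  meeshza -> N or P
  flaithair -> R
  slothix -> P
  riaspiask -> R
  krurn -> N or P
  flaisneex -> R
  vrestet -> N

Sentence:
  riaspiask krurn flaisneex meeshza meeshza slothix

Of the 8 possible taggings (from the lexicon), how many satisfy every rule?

0

Candidates per position — 1:riaspiask {R}; 2:krurn {N,P}; 3:flaisneex {R}; 4:meeshza {N,P}; 5:meeshza {N,P}; 6:slothix {P}.
There are 8 candidate sequences in total.
Every candidate sequence violates at least one rule; no consistent tagging exists.
Count = 0.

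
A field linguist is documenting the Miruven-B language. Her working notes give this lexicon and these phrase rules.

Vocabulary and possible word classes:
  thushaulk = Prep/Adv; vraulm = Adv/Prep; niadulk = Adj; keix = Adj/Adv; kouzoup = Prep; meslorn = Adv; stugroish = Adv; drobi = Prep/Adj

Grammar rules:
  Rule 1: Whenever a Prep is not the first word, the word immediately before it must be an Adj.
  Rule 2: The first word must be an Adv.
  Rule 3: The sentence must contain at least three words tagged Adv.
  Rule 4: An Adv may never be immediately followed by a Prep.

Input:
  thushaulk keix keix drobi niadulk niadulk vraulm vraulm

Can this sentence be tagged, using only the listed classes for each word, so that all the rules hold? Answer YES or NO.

Candidates per position — 1:thushaulk {Prep,Adv}; 2:keix {Adj,Adv}; 3:keix {Adj,Adv}; 4:drobi {Prep,Adj}; 5:niadulk {Adj}; 6:niadulk {Adj}; 7:vraulm {Adv,Prep}; 8:vraulm {Adv,Prep}.
One satisfying assignment: Adv Adv Adj Adj Adj Adj Adv Adv.
Verifying each rule — rule 1 holds; rule 2 holds; rule 3 holds; rule 4 holds.

YES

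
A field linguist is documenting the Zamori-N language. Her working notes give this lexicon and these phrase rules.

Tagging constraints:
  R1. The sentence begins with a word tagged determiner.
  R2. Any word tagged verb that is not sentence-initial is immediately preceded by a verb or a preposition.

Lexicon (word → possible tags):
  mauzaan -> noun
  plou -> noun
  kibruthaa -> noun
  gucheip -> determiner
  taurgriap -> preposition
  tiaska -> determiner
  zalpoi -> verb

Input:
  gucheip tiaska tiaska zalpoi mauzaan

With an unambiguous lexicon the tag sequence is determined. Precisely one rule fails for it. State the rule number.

Fixed tagging: determiner determiner determiner verb noun.
Applying the rules: R1 holds, R2 violated.
Only rule 2 fails.

2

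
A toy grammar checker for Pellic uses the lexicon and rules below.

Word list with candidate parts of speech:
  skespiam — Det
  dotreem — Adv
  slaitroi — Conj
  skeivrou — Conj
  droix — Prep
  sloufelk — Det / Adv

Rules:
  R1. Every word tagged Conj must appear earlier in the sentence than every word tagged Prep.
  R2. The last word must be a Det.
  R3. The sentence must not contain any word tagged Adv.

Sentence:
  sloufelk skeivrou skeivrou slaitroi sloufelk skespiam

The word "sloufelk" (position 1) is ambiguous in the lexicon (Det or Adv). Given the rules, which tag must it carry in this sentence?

Det

Candidates per position — 1:sloufelk {Det,Adv}; 2:skeivrou {Conj}; 3:skeivrou {Conj}; 4:slaitroi {Conj}; 5:sloufelk {Det,Adv}; 6:skespiam {Det}.
Word 1 cannot be Adv — rule 3 would then fail for every completion. It is Det.
Word 5 cannot be Adv — rule 3 would then fail for every completion. It is Det.
That leaves exactly one tagging: Det Conj Conj Conj Det Det.
Verifying each rule — rule 1 ✓; rule 2 ✓; rule 3 ✓.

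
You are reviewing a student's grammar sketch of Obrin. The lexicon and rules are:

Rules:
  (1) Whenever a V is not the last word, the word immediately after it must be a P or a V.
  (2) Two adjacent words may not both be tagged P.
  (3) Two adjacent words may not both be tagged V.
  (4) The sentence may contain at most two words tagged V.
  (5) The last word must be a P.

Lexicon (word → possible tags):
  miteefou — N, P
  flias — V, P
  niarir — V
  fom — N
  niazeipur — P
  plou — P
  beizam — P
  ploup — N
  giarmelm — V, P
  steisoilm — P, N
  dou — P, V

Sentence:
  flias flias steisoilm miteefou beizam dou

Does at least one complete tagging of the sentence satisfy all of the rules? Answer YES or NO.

Candidates per position — 1:flias {V,P}; 2:flias {V,P}; 3:steisoilm {P,N}; 4:miteefou {N,P}; 5:beizam {P}; 6:dou {P,V}.
Every candidate sequence violates at least one rule; no consistent tagging exists.

NO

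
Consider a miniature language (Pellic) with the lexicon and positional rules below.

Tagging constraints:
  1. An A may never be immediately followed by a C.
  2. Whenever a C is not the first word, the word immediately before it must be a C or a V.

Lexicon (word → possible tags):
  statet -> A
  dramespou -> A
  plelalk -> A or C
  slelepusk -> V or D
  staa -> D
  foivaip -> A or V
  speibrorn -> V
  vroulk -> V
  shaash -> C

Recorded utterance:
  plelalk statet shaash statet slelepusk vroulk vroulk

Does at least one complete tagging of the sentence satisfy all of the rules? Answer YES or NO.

Candidates per position — 1:plelalk {A,C}; 2:statet {A}; 3:shaash {C}; 4:statet {A}; 5:slelepusk {V,D}; 6:vroulk {V}; 7:vroulk {V}.
Rule 1 cannot be satisfied by any choice of tags from the lexicon.
So there is no consistent tagging.

NO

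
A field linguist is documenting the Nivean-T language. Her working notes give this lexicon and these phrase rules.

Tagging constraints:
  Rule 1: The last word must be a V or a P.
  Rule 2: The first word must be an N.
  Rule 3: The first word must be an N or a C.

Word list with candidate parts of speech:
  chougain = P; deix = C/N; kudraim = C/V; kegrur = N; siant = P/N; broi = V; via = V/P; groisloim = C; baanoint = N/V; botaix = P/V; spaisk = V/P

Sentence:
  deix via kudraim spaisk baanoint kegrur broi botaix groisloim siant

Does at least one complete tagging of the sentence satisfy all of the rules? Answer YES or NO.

YES

Candidates per position — 1:deix {C,N}; 2:via {V,P}; 3:kudraim {C,V}; 4:spaisk {V,P}; 5:baanoint {N,V}; 6:kegrur {N}; 7:broi {V}; 8:botaix {P,V}; 9:groisloim {C}; 10:siant {P,N}.
One satisfying assignment: N V V P V N V V C P.
Checking: rule 1 satisfied; rule 2 satisfied; rule 3 satisfied.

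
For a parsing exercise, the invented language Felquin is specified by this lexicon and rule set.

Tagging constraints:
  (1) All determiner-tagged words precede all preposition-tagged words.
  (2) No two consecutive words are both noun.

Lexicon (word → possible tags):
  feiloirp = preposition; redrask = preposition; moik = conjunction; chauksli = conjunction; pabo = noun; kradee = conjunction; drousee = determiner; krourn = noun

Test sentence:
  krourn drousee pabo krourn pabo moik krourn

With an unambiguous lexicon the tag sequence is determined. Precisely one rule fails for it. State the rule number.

2

Fixed tagging: noun determiner noun noun noun conjunction noun.
Checking each rule: R1 ok, R2 fails.
Only rule 2 fails.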